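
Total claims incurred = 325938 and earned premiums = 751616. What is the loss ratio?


Loss ratio = claims / premiums
= 325938 / 751616
= 0.4336


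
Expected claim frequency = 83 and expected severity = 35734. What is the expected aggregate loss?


E[S] = E[N] * E[X]
= 83 * 35734
= 2.9659e+06


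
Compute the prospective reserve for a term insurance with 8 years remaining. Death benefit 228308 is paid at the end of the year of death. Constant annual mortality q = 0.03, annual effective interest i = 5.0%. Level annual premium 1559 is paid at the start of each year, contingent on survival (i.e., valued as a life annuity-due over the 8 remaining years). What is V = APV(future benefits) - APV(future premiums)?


v = 1/(1+i) = 0.952381
APV(future benefits) per unit = sum_{k=0}^{7} k_p_x * q * v^(k+1) = 0.176074
APV(future benefits) = 228308 * 0.176074 = 40199.1865
Life annuity-due factor ä_{x:8} = sum_{k=0}^{7} k_p_x * v^k = 6.162603
APV(future premiums) = 1559 * 6.162603 = 9607.4978
V = 40199.1865 - 9607.4978
= 30591.6887


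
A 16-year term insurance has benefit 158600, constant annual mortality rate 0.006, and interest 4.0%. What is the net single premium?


NSP = benefit * sum_{k=0}^{n-1} k_p_x * q * v^(k+1)
With constant q=0.006, v=0.961538
Sum = 0.067187
NSP = 158600 * 0.067187
= 10655.9313


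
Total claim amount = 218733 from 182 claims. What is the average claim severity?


severity = total / number
= 218733 / 182
= 1201.8297


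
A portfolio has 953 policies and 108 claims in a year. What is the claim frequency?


frequency = claims / policies
= 108 / 953
= 0.1133


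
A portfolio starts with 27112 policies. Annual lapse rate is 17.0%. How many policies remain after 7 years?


remaining = initial * (1 - lapse)^years
= 27112 * (1 - 0.17)^7
= 27112 * 0.271361
= 7357.1261


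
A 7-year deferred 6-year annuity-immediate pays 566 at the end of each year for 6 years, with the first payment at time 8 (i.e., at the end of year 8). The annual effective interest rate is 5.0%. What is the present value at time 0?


PV at time 7 of the 6-year annuity-immediate:
a_n = 566 * (1-(1+0.05)^(-6))/0.05 = 2872.8417
Discount back 7 years to time 0:
PV = 2872.8417 * (1+0.05)^(-7)
= 2872.8417 * 0.710681
= 2041.675


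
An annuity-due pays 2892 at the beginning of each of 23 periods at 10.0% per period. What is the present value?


PV_due = PMT * (1-(1+i)^(-n))/i * (1+i)
PV_immediate = 25690.2677
PV_due = 25690.2677 * 1.1
= 28259.2944


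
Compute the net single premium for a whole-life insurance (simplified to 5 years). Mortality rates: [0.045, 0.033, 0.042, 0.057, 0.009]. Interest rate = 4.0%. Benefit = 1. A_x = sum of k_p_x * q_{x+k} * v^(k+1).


v = 0.961538
Year 0: k_p_x=1.0, q=0.045, term=0.043269
Year 1: k_p_x=0.955, q=0.033, term=0.029137
Year 2: k_p_x=0.923485, q=0.042, term=0.034481
Year 3: k_p_x=0.884699, q=0.057, term=0.043106
Year 4: k_p_x=0.834271, q=0.009, term=0.006171
A_x = 0.1562


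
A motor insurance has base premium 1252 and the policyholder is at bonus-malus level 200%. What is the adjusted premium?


adjusted = base * BM_level / 100
= 1252 * 200 / 100
= 1252 * 2.0
= 2504.0


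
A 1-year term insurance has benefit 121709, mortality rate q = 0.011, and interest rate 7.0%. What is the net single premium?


NSP = benefit * q * v
v = 1/(1+i) = 0.934579
NSP = 121709 * 0.011 * 0.934579
= 1251.214


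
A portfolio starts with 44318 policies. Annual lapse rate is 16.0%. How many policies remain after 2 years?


remaining = initial * (1 - lapse)^years
= 44318 * (1 - 0.16)^2
= 44318 * 0.7056
= 31270.7808


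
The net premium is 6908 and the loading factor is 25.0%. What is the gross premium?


Gross = net * (1 + loading)
= 6908 * (1 + 0.25)
= 6908 * 1.25
= 8635.0


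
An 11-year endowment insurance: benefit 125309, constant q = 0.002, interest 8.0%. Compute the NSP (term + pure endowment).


Term component = 1774.0661
Pure endowment = 11_p_x * v^11 * benefit = 0.978219 * 0.428883 * 125309 = 52572.2916
NSP = 54346.3576


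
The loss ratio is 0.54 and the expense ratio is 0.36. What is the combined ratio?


Combined ratio = loss ratio + expense ratio
= 0.54 + 0.36
= 0.9


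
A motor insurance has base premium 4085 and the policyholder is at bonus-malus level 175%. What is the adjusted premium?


adjusted = base * BM_level / 100
= 4085 * 175 / 100
= 4085 * 1.75
= 7148.75


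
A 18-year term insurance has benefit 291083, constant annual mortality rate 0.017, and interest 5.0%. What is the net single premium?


NSP = benefit * sum_{k=0}^{n-1} k_p_x * q * v^(k+1)
With constant q=0.017, v=0.952381
Sum = 0.176298
NSP = 291083 * 0.176298
= 51317.2446


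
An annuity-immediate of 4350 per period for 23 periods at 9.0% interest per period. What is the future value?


FV = PMT * ((1+i)^n - 1) / i
= 4350 * ((1.09)^23 - 1) / 0.09
= 4350 * (7.257874 - 1) / 0.09
= 302463.9328


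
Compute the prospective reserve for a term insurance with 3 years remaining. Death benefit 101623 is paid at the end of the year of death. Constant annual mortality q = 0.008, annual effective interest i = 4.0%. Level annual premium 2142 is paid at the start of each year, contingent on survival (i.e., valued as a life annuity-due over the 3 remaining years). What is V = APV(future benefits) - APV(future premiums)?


v = 1/(1+i) = 0.961538
APV(future benefits) per unit = sum_{k=0}^{2} k_p_x * q * v^(k+1) = 0.022028
APV(future benefits) = 101623 * 0.022028 = 2238.5738
Life annuity-due factor ä_{x:3} = sum_{k=0}^{2} k_p_x * v^k = 2.863669
APV(future premiums) = 2142 * 2.863669 = 6133.9782
V = 2238.5738 - 6133.9782
= -3895.4044


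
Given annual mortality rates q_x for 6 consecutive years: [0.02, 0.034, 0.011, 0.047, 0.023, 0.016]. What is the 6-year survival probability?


p_k = 1 - q_k for each year
Survival = product of (1 - q_k)
= 0.98 * 0.966 * 0.989 * 0.953 * 0.977 * 0.984
= 0.8578


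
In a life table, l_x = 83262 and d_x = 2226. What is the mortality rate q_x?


q_x = d_x / l_x
= 2226 / 83262
= 0.0267


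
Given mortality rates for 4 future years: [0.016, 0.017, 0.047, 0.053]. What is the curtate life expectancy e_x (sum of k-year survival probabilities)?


e_x = sum_{k=1}^{n} k_p_x
k_p_x values:
  1_p_x = 0.984
  2_p_x = 0.967272
  3_p_x = 0.92181
  4_p_x = 0.872954
e_x = 3.746


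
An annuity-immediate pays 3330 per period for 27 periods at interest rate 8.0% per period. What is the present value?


PV = PMT * (1 - (1+i)^(-n)) / i
= 3330 * (1 - (1+0.08)^(-27)) / 0.08
= 3330 * (1 - 0.125187) / 0.08
= 3330 * 10.935165
= 36414.0987


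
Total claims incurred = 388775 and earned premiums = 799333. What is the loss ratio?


Loss ratio = claims / premiums
= 388775 / 799333
= 0.4864


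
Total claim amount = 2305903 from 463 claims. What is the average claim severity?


severity = total / number
= 2305903 / 463
= 4980.3521


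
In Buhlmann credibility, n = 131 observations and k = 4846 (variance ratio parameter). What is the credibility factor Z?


Z = n / (n + k)
= 131 / (131 + 4846)
= 131 / 4977
= 0.0263


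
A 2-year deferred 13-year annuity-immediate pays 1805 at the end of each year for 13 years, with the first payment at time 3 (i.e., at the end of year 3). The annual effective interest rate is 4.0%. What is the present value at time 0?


PV at time 2 of the 13-year annuity-immediate:
a_n = 1805 * (1-(1+0.04)^(-13))/0.04 = 18024.0944
Discount back 2 years to time 0:
PV = 18024.0944 * (1+0.04)^(-2)
= 18024.0944 * 0.924556
= 16664.2884


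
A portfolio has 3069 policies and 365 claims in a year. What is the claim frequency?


frequency = claims / policies
= 365 / 3069
= 0.1189


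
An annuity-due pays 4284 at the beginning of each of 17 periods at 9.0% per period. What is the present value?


PV_due = PMT * (1-(1+i)^(-n))/i * (1+i)
PV_immediate = 36600.9168
PV_due = 36600.9168 * 1.09
= 39894.9993


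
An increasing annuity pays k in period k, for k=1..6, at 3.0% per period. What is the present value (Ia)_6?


(Ia)_n = sum_{k=1}^{n} k * v^k, v = 1/(1+i)
v = 0.970874
Sum computed term by term:
(Ia)_6 = 18.4934


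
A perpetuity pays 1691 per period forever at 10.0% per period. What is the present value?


PV = PMT / i
= 1691 / 0.1
= 16910.0


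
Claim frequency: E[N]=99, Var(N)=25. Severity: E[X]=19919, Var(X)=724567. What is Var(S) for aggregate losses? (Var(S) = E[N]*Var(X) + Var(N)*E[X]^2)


Var(S) = E[N]*Var(X) + Var(N)*E[X]^2
= 99*724567 + 25*19919^2
= 71732133 + 9919164025
= 9.9909e+09


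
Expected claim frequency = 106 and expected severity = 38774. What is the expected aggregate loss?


E[S] = E[N] * E[X]
= 106 * 38774
= 4.1100e+06


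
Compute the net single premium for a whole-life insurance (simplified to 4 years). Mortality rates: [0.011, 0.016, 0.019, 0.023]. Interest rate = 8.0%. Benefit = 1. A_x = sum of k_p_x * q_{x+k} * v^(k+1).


v = 0.925926
Year 0: k_p_x=1.0, q=0.011, term=0.010185
Year 1: k_p_x=0.989, q=0.016, term=0.013567
Year 2: k_p_x=0.973176, q=0.019, term=0.014678
Year 3: k_p_x=0.954686, q=0.023, term=0.01614
A_x = 0.0546


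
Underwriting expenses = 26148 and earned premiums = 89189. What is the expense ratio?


Expense ratio = expenses / premiums
= 26148 / 89189
= 0.2932


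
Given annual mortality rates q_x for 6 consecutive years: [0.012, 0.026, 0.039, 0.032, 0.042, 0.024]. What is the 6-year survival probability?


p_k = 1 - q_k for each year
Survival = product of (1 - q_k)
= 0.988 * 0.974 * 0.961 * 0.968 * 0.958 * 0.976
= 0.837


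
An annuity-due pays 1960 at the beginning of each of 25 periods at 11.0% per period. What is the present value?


PV_due = PMT * (1-(1+i)^(-n))/i * (1+i)
PV_immediate = 16506.6195
PV_due = 16506.6195 * 1.11
= 18322.3477


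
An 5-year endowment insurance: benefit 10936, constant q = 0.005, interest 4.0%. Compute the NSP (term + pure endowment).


Term component = 241.0982
Pure endowment = 5_p_x * v^5 * benefit = 0.975249 * 0.821927 * 10936 = 8766.1159
NSP = 9007.2141


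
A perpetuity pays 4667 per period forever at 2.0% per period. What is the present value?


PV = PMT / i
= 4667 / 0.02
= 233350.0


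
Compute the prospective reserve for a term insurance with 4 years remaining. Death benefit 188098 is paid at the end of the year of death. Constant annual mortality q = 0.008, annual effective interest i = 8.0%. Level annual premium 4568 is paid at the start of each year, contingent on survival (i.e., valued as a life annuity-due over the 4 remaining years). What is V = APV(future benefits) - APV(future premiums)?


v = 1/(1+i) = 0.925926
APV(future benefits) per unit = sum_{k=0}^{3} k_p_x * q * v^(k+1) = 0.026201
APV(future benefits) = 188098 * 0.026201 = 4928.3446
Life annuity-due factor ä_{x:4} = sum_{k=0}^{3} k_p_x * v^k = 3.537127
APV(future premiums) = 4568 * 3.537127 = 16157.5964
V = 4928.3446 - 16157.5964
= -11229.2518


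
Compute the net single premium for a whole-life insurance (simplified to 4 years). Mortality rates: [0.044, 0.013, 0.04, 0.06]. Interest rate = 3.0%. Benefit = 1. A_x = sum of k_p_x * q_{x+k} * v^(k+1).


v = 0.970874
Year 0: k_p_x=1.0, q=0.044, term=0.042718
Year 1: k_p_x=0.956, q=0.013, term=0.011715
Year 2: k_p_x=0.943572, q=0.04, term=0.03454
Year 3: k_p_x=0.905829, q=0.06, term=0.048289
A_x = 0.1373


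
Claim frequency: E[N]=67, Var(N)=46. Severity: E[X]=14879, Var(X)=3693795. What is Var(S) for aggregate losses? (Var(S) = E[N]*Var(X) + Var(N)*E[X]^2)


Var(S) = E[N]*Var(X) + Var(N)*E[X]^2
= 67*3693795 + 46*14879^2
= 247484265 + 10183693486
= 1.0431e+10


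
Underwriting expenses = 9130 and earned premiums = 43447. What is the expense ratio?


Expense ratio = expenses / premiums
= 9130 / 43447
= 0.2101


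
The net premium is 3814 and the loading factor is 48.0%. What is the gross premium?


Gross = net * (1 + loading)
= 3814 * (1 + 0.48)
= 3814 * 1.48
= 5644.72


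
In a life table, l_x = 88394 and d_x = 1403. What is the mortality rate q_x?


q_x = d_x / l_x
= 1403 / 88394
= 0.0159


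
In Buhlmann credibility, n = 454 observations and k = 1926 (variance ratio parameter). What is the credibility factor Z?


Z = n / (n + k)
= 454 / (454 + 1926)
= 454 / 2380
= 0.1908


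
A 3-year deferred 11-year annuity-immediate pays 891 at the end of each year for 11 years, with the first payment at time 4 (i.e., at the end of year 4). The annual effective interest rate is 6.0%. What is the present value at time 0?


PV at time 3 of the 11-year annuity-immediate:
a_n = 891 * (1-(1+0.06)^(-11))/0.06 = 7027.2052
Discount back 3 years to time 0:
PV = 7027.2052 * (1+0.06)^(-3)
= 7027.2052 * 0.839619
= 5900.177


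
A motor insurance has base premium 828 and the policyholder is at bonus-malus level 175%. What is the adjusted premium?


adjusted = base * BM_level / 100
= 828 * 175 / 100
= 828 * 1.75
= 1449.0


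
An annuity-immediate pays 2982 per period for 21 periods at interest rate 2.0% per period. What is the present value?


PV = PMT * (1 - (1+i)^(-n)) / i
= 2982 * (1 - (1+0.02)^(-21)) / 0.02
= 2982 * (1 - 0.659776) / 0.02
= 2982 * 17.011209
= 50727.4257


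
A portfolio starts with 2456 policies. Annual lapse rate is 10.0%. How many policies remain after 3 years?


remaining = initial * (1 - lapse)^years
= 2456 * (1 - 0.1)^3
= 2456 * 0.729
= 1790.424


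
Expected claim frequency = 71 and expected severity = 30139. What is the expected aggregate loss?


E[S] = E[N] * E[X]
= 71 * 30139
= 2.1399e+06


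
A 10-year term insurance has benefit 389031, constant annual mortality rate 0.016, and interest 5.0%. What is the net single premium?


NSP = benefit * sum_{k=0}^{n-1} k_p_x * q * v^(k+1)
With constant q=0.016, v=0.952381
Sum = 0.115766
NSP = 389031 * 0.115766
= 45036.4965


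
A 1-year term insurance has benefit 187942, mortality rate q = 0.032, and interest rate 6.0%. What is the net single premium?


NSP = benefit * q * v
v = 1/(1+i) = 0.943396
NSP = 187942 * 0.032 * 0.943396
= 5673.7208


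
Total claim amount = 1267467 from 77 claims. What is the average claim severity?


severity = total / number
= 1267467 / 77
= 16460.6104


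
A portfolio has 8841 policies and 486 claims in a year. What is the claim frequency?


frequency = claims / policies
= 486 / 8841
= 0.055


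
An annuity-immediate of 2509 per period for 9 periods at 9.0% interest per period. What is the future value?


FV = PMT * ((1+i)^n - 1) / i
= 2509 * ((1.09)^9 - 1) / 0.09
= 2509 * (2.171893 - 1) / 0.09
= 32669.7804


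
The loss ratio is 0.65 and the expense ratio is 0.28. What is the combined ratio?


Combined ratio = loss ratio + expense ratio
= 0.65 + 0.28
= 0.93


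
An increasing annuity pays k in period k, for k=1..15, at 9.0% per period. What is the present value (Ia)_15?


(Ia)_n = sum_{k=1}^{n} k * v^k, v = 1/(1+i)
v = 0.917431
Sum computed term by term:
(Ia)_15 = 51.8676


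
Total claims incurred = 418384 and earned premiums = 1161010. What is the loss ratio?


Loss ratio = claims / premiums
= 418384 / 1161010
= 0.3604


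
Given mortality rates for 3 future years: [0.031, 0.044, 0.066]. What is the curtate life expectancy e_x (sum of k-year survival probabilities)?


e_x = sum_{k=1}^{n} k_p_x
k_p_x values:
  1_p_x = 0.969
  2_p_x = 0.926364
  3_p_x = 0.865224
e_x = 2.7606


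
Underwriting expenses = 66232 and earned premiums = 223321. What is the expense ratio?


Expense ratio = expenses / premiums
= 66232 / 223321
= 0.2966


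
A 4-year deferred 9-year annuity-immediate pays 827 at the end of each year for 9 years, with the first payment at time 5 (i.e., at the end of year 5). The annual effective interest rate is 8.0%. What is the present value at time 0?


PV at time 4 of the 9-year annuity-immediate:
a_n = 827 * (1-(1+0.08)^(-9))/0.08 = 5166.1763
Discount back 4 years to time 0:
PV = 5166.1763 * (1+0.08)^(-4)
= 5166.1763 * 0.73503
= 3797.2938


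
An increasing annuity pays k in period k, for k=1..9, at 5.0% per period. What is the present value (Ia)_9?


(Ia)_n = sum_{k=1}^{n} k * v^k, v = 1/(1+i)
v = 0.952381
Sum computed term by term:
(Ia)_9 = 33.2347


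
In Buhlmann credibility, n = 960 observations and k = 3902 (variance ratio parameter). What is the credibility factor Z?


Z = n / (n + k)
= 960 / (960 + 3902)
= 960 / 4862
= 0.1974


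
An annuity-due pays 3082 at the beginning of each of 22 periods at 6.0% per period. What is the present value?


PV_due = PMT * (1-(1+i)^(-n))/i * (1+i)
PV_immediate = 37112.1549
PV_due = 37112.1549 * 1.06
= 39338.8841


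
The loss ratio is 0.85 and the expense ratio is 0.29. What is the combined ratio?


Combined ratio = loss ratio + expense ratio
= 0.85 + 0.29
= 1.14


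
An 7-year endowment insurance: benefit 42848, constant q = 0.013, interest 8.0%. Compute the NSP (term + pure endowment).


Term component = 2800.5772
Pure endowment = 7_p_x * v^7 * benefit = 0.912473 * 0.58349 * 42848 = 22813.1017
NSP = 25613.6788


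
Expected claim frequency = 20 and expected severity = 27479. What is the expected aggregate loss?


E[S] = E[N] * E[X]
= 20 * 27479
= 549580


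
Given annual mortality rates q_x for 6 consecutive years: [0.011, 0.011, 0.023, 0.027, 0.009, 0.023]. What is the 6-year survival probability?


p_k = 1 - q_k for each year
Survival = product of (1 - q_k)
= 0.989 * 0.989 * 0.977 * 0.973 * 0.991 * 0.977
= 0.9003


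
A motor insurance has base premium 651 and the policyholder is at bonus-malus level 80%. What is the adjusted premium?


adjusted = base * BM_level / 100
= 651 * 80 / 100
= 651 * 0.8
= 520.8


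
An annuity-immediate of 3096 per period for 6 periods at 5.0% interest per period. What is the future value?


FV = PMT * ((1+i)^n - 1) / i
= 3096 * ((1.05)^6 - 1) / 0.05
= 3096 * (1.340096 - 1) / 0.05
= 21058.7221


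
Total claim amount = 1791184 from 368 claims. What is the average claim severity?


severity = total / number
= 1791184 / 368
= 4867.3478


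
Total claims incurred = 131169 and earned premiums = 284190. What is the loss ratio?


Loss ratio = claims / premiums
= 131169 / 284190
= 0.4616


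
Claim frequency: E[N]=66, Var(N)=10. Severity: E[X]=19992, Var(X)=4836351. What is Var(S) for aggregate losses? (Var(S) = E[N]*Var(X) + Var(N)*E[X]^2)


Var(S) = E[N]*Var(X) + Var(N)*E[X]^2
= 66*4836351 + 10*19992^2
= 319199166 + 3996800640
= 4.3160e+09


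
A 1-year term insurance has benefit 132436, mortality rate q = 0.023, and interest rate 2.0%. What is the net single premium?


NSP = benefit * q * v
v = 1/(1+i) = 0.980392
NSP = 132436 * 0.023 * 0.980392
= 2986.302


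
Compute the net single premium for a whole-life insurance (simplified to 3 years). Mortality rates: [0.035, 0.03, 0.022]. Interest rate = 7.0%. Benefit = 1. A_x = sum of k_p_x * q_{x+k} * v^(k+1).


v = 0.934579
Year 0: k_p_x=1.0, q=0.035, term=0.03271
Year 1: k_p_x=0.965, q=0.03, term=0.025286
Year 2: k_p_x=0.93605, q=0.022, term=0.01681
A_x = 0.0748


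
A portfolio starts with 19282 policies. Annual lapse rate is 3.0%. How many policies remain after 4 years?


remaining = initial * (1 - lapse)^years
= 19282 * (1 - 0.03)^4
= 19282 * 0.885293
= 17070.216


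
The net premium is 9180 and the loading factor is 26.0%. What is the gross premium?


Gross = net * (1 + loading)
= 9180 * (1 + 0.26)
= 9180 * 1.26
= 11566.8


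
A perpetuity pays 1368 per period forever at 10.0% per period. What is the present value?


PV = PMT / i
= 1368 / 0.1
= 13680.0


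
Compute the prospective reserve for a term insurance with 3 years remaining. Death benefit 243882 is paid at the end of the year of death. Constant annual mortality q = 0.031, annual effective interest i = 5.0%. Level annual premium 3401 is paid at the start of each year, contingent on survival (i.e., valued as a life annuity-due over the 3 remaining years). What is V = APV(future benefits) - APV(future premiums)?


v = 1/(1+i) = 0.952381
APV(future benefits) per unit = sum_{k=0}^{2} k_p_x * q * v^(k+1) = 0.081914
APV(future benefits) = 243882 * 0.081914 = 19977.4653
Life annuity-due factor ä_{x:3} = sum_{k=0}^{2} k_p_x * v^k = 2.774522
APV(future premiums) = 3401 * 2.774522 = 9436.1508
V = 19977.4653 - 9436.1508
= 10541.3145


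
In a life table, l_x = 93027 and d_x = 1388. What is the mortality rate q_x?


q_x = d_x / l_x
= 1388 / 93027
= 0.0149


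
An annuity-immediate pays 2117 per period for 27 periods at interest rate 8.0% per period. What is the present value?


PV = PMT * (1 - (1+i)^(-n)) / i
= 2117 * (1 - (1+0.08)^(-27)) / 0.08
= 2117 * (1 - 0.125187) / 0.08
= 2117 * 10.935165
= 23149.7438


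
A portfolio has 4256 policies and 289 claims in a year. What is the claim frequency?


frequency = claims / policies
= 289 / 4256
= 0.0679


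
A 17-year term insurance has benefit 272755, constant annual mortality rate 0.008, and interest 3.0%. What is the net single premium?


NSP = benefit * sum_{k=0}^{n-1} k_p_x * q * v^(k+1)
With constant q=0.008, v=0.970874
Sum = 0.099411
NSP = 272755 * 0.099411
= 27114.9818


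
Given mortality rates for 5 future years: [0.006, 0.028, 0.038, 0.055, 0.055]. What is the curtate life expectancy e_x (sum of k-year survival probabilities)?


e_x = sum_{k=1}^{n} k_p_x
k_p_x values:
  1_p_x = 0.994
  2_p_x = 0.966168
  3_p_x = 0.929454
  4_p_x = 0.878334
  5_p_x = 0.830025
e_x = 4.598


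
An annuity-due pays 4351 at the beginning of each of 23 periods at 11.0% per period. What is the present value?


PV_due = PMT * (1-(1+i)^(-n))/i * (1+i)
PV_immediate = 35967.2439
PV_due = 35967.2439 * 1.11
= 39923.6407


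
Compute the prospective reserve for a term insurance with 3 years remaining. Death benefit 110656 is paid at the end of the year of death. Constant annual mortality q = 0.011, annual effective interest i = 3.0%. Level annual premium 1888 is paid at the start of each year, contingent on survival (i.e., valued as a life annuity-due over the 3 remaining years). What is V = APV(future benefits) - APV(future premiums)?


v = 1/(1+i) = 0.970874
APV(future benefits) per unit = sum_{k=0}^{2} k_p_x * q * v^(k+1) = 0.03078
APV(future benefits) = 110656 * 0.03078 = 3406.0387
Life annuity-due factor ä_{x:3} = sum_{k=0}^{2} k_p_x * v^k = 2.882167
APV(future premiums) = 1888 * 2.882167 = 5441.5313
V = 3406.0387 - 5441.5313
= -2035.4927


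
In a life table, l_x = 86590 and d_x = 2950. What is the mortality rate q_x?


q_x = d_x / l_x
= 2950 / 86590
= 0.0341


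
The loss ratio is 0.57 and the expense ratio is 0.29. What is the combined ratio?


Combined ratio = loss ratio + expense ratio
= 0.57 + 0.29
= 0.86


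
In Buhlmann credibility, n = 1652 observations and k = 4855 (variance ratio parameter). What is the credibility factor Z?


Z = n / (n + k)
= 1652 / (1652 + 4855)
= 1652 / 6507
= 0.2539


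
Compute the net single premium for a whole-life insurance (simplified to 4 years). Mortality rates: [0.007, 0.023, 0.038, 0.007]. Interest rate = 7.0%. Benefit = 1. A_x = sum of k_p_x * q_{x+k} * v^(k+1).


v = 0.934579
Year 0: k_p_x=1.0, q=0.007, term=0.006542
Year 1: k_p_x=0.993, q=0.023, term=0.019948
Year 2: k_p_x=0.970161, q=0.038, term=0.030094
Year 3: k_p_x=0.933295, q=0.007, term=0.004984
A_x = 0.0616


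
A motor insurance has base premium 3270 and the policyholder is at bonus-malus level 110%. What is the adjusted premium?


adjusted = base * BM_level / 100
= 3270 * 110 / 100
= 3270 * 1.1
= 3597.0


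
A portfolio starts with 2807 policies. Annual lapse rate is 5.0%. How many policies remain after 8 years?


remaining = initial * (1 - lapse)^years
= 2807 * (1 - 0.05)^8
= 2807 * 0.66342
= 1862.2212


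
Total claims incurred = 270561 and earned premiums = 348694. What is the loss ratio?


Loss ratio = claims / premiums
= 270561 / 348694
= 0.7759


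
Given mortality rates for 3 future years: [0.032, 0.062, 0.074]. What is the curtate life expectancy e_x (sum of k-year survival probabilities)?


e_x = sum_{k=1}^{n} k_p_x
k_p_x values:
  1_p_x = 0.968
  2_p_x = 0.907984
  3_p_x = 0.840793
e_x = 2.7168


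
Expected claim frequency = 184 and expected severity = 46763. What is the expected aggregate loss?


E[S] = E[N] * E[X]
= 184 * 46763
= 8.6044e+06


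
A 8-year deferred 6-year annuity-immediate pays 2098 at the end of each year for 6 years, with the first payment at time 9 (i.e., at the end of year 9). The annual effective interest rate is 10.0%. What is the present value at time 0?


PV at time 8 of the 6-year annuity-immediate:
a_n = 2098 * (1-(1+0.1)^(-6))/0.1 = 9137.3369
Discount back 8 years to time 0:
PV = 9137.3369 * (1+0.1)^(-8)
= 9137.3369 * 0.466507
= 4262.6351


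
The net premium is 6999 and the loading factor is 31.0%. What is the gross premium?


Gross = net * (1 + loading)
= 6999 * (1 + 0.31)
= 6999 * 1.31
= 9168.69


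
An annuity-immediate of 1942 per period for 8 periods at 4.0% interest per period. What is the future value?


FV = PMT * ((1+i)^n - 1) / i
= 1942 * ((1.04)^8 - 1) / 0.04
= 1942 * (1.368569 - 1) / 0.04
= 17894.0274


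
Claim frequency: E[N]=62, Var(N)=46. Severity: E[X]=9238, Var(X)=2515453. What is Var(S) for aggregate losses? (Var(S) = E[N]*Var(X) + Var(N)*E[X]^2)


Var(S) = E[N]*Var(X) + Var(N)*E[X]^2
= 62*2515453 + 46*9238^2
= 155958086 + 3925669624
= 4.0816e+09


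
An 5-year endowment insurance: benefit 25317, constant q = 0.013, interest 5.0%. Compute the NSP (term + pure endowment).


Term component = 1390.1234
Pure endowment = 5_p_x * v^5 * benefit = 0.936668 * 0.783526 * 25317 = 18580.2481
NSP = 19970.3715


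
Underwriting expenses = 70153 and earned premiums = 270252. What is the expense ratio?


Expense ratio = expenses / premiums
= 70153 / 270252
= 0.2596


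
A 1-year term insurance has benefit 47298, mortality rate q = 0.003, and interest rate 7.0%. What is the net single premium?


NSP = benefit * q * v
v = 1/(1+i) = 0.934579
NSP = 47298 * 0.003 * 0.934579
= 132.6112


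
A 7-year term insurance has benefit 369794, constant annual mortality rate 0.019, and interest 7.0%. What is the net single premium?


NSP = benefit * sum_{k=0}^{n-1} k_p_x * q * v^(k+1)
With constant q=0.019, v=0.934579
Sum = 0.097242
NSP = 369794 * 0.097242
= 35959.4766


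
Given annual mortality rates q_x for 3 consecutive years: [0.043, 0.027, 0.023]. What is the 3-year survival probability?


p_k = 1 - q_k for each year
Survival = product of (1 - q_k)
= 0.957 * 0.973 * 0.977
= 0.9097


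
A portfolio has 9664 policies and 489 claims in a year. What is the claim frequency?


frequency = claims / policies
= 489 / 9664
= 0.0506


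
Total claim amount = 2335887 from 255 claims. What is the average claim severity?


severity = total / number
= 2335887 / 255
= 9160.3412


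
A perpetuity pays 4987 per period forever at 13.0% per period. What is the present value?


PV = PMT / i
= 4987 / 0.13
= 38361.5385


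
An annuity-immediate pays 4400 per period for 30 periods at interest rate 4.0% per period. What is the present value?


PV = PMT * (1 - (1+i)^(-n)) / i
= 4400 * (1 - (1+0.04)^(-30)) / 0.04
= 4400 * (1 - 0.308319) / 0.04
= 4400 * 17.292033
= 76084.9465


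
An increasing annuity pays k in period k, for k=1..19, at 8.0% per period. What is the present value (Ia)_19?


(Ia)_n = sum_{k=1}^{n} k * v^k, v = 1/(1+i)
v = 0.925926
Sum computed term by term:
(Ia)_19 = 74.617


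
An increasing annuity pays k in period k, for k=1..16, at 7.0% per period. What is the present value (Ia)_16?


(Ia)_n = sum_{k=1}^{n} k * v^k, v = 1/(1+i)
v = 0.934579
Sum computed term by term:
(Ia)_16 = 66.9737


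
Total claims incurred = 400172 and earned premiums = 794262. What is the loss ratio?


Loss ratio = claims / premiums
= 400172 / 794262
= 0.5038


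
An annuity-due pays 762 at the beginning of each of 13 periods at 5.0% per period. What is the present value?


PV_due = PMT * (1-(1+i)^(-n))/i * (1+i)
PV_immediate = 7157.9026
PV_due = 7157.9026 * 1.05
= 7515.7977


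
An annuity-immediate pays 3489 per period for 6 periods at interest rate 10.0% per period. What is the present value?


PV = PMT * (1 - (1+i)^(-n)) / i
= 3489 * (1 - (1+0.1)^(-6)) / 0.1
= 3489 * (1 - 0.564474) / 0.1
= 3489 * 4.355261
= 15195.5046


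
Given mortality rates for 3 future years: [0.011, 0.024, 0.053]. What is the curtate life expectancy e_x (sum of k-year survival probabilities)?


e_x = sum_{k=1}^{n} k_p_x
k_p_x values:
  1_p_x = 0.989
  2_p_x = 0.965264
  3_p_x = 0.914105
e_x = 2.8684


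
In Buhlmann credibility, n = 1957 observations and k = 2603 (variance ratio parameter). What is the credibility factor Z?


Z = n / (n + k)
= 1957 / (1957 + 2603)
= 1957 / 4560
= 0.4292


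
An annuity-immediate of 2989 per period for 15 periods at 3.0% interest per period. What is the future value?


FV = PMT * ((1+i)^n - 1) / i
= 2989 * ((1.03)^15 - 1) / 0.03
= 2989 * (1.557967 - 1) / 0.03
= 55592.1536


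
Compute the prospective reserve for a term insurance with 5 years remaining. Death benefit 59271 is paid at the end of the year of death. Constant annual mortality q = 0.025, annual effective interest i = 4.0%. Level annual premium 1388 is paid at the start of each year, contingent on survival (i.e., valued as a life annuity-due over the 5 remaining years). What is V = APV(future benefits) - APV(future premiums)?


v = 1/(1+i) = 0.961538
APV(future benefits) per unit = sum_{k=0}^{4} k_p_x * q * v^(k+1) = 0.106078
APV(future benefits) = 59271 * 0.106078 = 6287.3666
Life annuity-due factor ä_{x:5} = sum_{k=0}^{4} k_p_x * v^k = 4.412857
APV(future premiums) = 1388 * 4.412857 = 6125.0456
V = 6287.3666 - 6125.0456
= 162.321


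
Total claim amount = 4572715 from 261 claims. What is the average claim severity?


severity = total / number
= 4572715 / 261
= 17519.9808


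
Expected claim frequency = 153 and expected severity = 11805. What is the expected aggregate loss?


E[S] = E[N] * E[X]
= 153 * 11805
= 1.8062e+06


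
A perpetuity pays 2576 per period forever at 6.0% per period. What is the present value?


PV = PMT / i
= 2576 / 0.06
= 42933.3333


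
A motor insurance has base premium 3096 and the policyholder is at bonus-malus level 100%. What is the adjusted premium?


adjusted = base * BM_level / 100
= 3096 * 100 / 100
= 3096 * 1.0
= 3096.0


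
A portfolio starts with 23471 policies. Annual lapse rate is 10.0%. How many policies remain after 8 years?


remaining = initial * (1 - lapse)^years
= 23471 * (1 - 0.1)^8
= 23471 * 0.430467
= 10103.4959


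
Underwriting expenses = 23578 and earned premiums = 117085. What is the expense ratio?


Expense ratio = expenses / premiums
= 23578 / 117085
= 0.2014


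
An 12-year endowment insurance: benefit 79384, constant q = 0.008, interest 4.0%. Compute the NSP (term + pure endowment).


Term component = 5726.1674
Pure endowment = 12_p_x * v^12 * benefit = 0.908113 * 0.624597 * 79384 = 45026.9959
NSP = 50753.1632


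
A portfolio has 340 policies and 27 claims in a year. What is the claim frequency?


frequency = claims / policies
= 27 / 340
= 0.0794


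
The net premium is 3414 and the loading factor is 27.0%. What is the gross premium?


Gross = net * (1 + loading)
= 3414 * (1 + 0.27)
= 3414 * 1.27
= 4335.78


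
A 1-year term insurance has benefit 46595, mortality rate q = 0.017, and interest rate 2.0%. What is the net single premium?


NSP = benefit * q * v
v = 1/(1+i) = 0.980392
NSP = 46595 * 0.017 * 0.980392
= 776.5833


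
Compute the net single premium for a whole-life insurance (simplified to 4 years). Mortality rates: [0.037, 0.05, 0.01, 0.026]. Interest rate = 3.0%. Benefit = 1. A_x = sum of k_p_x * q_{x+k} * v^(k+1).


v = 0.970874
Year 0: k_p_x=1.0, q=0.037, term=0.035922
Year 1: k_p_x=0.963, q=0.05, term=0.045386
Year 2: k_p_x=0.91485, q=0.01, term=0.008372
Year 3: k_p_x=0.905701, q=0.026, term=0.020922
A_x = 0.1106


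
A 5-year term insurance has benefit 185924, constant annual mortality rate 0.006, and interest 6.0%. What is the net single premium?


NSP = benefit * sum_{k=0}^{n-1} k_p_x * q * v^(k+1)
With constant q=0.006, v=0.943396
Sum = 0.02499
NSP = 185924 * 0.02499
= 4646.2774


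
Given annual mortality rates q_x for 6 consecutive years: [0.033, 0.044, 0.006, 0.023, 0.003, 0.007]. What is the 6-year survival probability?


p_k = 1 - q_k for each year
Survival = product of (1 - q_k)
= 0.967 * 0.956 * 0.994 * 0.977 * 0.997 * 0.993
= 0.8888


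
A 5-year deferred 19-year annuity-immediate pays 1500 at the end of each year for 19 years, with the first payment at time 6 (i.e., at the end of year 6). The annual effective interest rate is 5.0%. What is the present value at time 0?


PV at time 5 of the 19-year annuity-immediate:
a_n = 1500 * (1-(1+0.05)^(-19))/0.05 = 18127.9813
Discount back 5 years to time 0:
PV = 18127.9813 * (1+0.05)^(-5)
= 18127.9813 * 0.783526
= 14203.7477


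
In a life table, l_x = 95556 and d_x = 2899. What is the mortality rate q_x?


q_x = d_x / l_x
= 2899 / 95556
= 0.0303


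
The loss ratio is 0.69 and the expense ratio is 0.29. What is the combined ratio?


Combined ratio = loss ratio + expense ratio
= 0.69 + 0.29
= 0.98


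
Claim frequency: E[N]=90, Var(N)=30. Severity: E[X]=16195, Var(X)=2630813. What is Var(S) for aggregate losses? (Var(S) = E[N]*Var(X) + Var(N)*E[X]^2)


Var(S) = E[N]*Var(X) + Var(N)*E[X]^2
= 90*2630813 + 30*16195^2
= 236773170 + 7868340750
= 8.1051e+09


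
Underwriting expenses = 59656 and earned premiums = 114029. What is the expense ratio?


Expense ratio = expenses / premiums
= 59656 / 114029
= 0.5232


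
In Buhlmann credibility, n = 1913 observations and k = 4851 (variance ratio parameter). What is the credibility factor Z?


Z = n / (n + k)
= 1913 / (1913 + 4851)
= 1913 / 6764
= 0.2828


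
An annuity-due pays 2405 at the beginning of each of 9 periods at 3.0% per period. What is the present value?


PV_due = PMT * (1-(1+i)^(-n))/i * (1+i)
PV_immediate = 18725.592
PV_due = 18725.592 * 1.03
= 19287.3597


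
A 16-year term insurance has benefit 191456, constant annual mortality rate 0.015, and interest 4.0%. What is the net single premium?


NSP = benefit * sum_{k=0}^{n-1} k_p_x * q * v^(k+1)
With constant q=0.015, v=0.961538
Sum = 0.158393
NSP = 191456 * 0.158393
= 30325.3711


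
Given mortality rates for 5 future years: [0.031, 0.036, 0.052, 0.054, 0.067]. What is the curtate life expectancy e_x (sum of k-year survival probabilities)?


e_x = sum_{k=1}^{n} k_p_x
k_p_x values:
  1_p_x = 0.969
  2_p_x = 0.934116
  3_p_x = 0.885542
  4_p_x = 0.837723
  5_p_x = 0.781595
e_x = 4.408


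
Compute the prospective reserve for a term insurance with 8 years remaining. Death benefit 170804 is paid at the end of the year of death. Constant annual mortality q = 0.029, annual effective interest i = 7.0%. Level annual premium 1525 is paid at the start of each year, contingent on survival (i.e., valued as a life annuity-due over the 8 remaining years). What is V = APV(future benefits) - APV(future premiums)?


v = 1/(1+i) = 0.934579
APV(future benefits) per unit = sum_{k=0}^{7} k_p_x * q * v^(k+1) = 0.158205
APV(future benefits) = 170804 * 0.158205 = 27022.0199
Life annuity-due factor ä_{x:8} = sum_{k=0}^{7} k_p_x * v^k = 5.837213
APV(future premiums) = 1525 * 5.837213 = 8901.7501
V = 27022.0199 - 8901.7501
= 18120.2698


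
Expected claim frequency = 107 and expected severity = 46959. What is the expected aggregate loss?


E[S] = E[N] * E[X]
= 107 * 46959
= 5.0246e+06


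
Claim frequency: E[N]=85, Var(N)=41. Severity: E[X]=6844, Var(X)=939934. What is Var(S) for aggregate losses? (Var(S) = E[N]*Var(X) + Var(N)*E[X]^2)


Var(S) = E[N]*Var(X) + Var(N)*E[X]^2
= 85*939934 + 41*6844^2
= 79894390 + 1920453776
= 2.0003e+09


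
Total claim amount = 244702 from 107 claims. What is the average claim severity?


severity = total / number
= 244702 / 107
= 2286.9346


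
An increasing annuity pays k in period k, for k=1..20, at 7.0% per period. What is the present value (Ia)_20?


(Ia)_n = sum_{k=1}^{n} k * v^k, v = 1/(1+i)
v = 0.934579
Sum computed term by term:
(Ia)_20 = 88.1031


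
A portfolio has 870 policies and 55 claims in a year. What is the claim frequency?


frequency = claims / policies
= 55 / 870
= 0.0632


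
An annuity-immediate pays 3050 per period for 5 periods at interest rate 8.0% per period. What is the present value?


PV = PMT * (1 - (1+i)^(-n)) / i
= 3050 * (1 - (1+0.08)^(-5)) / 0.08
= 3050 * (1 - 0.680583) / 0.08
= 3050 * 3.99271
= 12177.7656


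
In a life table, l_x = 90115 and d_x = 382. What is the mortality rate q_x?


q_x = d_x / l_x
= 382 / 90115
= 0.0042


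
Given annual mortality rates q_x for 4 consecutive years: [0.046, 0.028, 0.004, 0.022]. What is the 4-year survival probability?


p_k = 1 - q_k for each year
Survival = product of (1 - q_k)
= 0.954 * 0.972 * 0.996 * 0.978
= 0.9033


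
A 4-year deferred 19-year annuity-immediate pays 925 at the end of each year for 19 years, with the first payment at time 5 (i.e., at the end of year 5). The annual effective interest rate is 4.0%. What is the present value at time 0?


PV at time 4 of the 19-year annuity-immediate:
a_n = 925 * (1-(1+0.04)^(-19))/0.04 = 12148.8939
Discount back 4 years to time 0:
PV = 12148.8939 * (1+0.04)^(-4)
= 12148.8939 * 0.854804
= 10384.9255


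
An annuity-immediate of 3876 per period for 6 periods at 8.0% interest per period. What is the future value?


FV = PMT * ((1+i)^n - 1) / i
= 3876 * ((1.08)^6 - 1) / 0.08
= 3876 * (1.586874 - 1) / 0.08
= 28434.0609


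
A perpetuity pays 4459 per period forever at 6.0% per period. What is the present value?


PV = PMT / i
= 4459 / 0.06
= 74316.6667


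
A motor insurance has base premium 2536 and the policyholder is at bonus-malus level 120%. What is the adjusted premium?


adjusted = base * BM_level / 100
= 2536 * 120 / 100
= 2536 * 1.2
= 3043.2


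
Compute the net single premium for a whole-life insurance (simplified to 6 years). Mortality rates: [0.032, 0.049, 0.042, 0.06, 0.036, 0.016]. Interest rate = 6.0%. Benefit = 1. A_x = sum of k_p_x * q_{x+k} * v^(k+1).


v = 0.943396
Year 0: k_p_x=1.0, q=0.032, term=0.030189
Year 1: k_p_x=0.968, q=0.049, term=0.042214
Year 2: k_p_x=0.920568, q=0.042, term=0.032463
Year 3: k_p_x=0.881904, q=0.06, term=0.041913
Year 4: k_p_x=0.82899, q=0.036, term=0.022301
Year 5: k_p_x=0.799146, q=0.016, term=0.009014
A_x = 0.1781


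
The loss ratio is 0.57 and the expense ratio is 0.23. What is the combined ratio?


Combined ratio = loss ratio + expense ratio
= 0.57 + 0.23
= 0.8


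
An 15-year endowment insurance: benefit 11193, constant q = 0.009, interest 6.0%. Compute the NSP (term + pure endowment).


Term component = 928.0237
Pure endowment = 15_p_x * v^15 * benefit = 0.873182 * 0.417265 * 11193 = 4078.1514
NSP = 5006.1751


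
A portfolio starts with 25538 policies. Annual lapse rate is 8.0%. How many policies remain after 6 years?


remaining = initial * (1 - lapse)^years
= 25538 * (1 - 0.08)^6
= 25538 * 0.606355
= 15485.094


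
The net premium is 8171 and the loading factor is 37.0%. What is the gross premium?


Gross = net * (1 + loading)
= 8171 * (1 + 0.37)
= 8171 * 1.37
= 11194.27


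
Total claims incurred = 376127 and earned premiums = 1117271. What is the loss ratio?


Loss ratio = claims / premiums
= 376127 / 1117271
= 0.3366


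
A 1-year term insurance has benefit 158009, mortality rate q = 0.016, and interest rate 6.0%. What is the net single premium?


NSP = benefit * q * v
v = 1/(1+i) = 0.943396
NSP = 158009 * 0.016 * 0.943396
= 2385.0415
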